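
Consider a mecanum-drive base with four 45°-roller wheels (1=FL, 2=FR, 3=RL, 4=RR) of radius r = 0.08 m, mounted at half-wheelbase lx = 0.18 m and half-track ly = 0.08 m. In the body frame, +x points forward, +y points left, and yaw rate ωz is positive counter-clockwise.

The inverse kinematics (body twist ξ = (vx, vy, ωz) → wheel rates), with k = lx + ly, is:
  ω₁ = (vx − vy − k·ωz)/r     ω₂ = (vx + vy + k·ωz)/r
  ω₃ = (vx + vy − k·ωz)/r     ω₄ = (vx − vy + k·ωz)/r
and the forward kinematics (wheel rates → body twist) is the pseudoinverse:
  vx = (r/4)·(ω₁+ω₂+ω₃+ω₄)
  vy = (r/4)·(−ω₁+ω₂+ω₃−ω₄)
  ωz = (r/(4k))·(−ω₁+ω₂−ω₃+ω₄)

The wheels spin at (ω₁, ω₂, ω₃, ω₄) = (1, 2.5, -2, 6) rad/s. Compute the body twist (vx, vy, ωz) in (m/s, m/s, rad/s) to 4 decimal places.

(0.1500, -0.1300, 0.7308)

k = lx + ly = 0.18 + 0.08 = 0.2600
ω₁+ω₂+ω₃+ω₄ = 7.5000  →  vx = (0.08/4)·7.5000 = 0.1500
−ω₁+ω₂+ω₃−ω₄ = -6.5000  →  vy = (0.08/4)·-6.5000 = -0.1300
−ω₁+ω₂−ω₃+ω₄ = 9.5000  →  ωz = (0.08/1.0400)·9.5000 = 0.7308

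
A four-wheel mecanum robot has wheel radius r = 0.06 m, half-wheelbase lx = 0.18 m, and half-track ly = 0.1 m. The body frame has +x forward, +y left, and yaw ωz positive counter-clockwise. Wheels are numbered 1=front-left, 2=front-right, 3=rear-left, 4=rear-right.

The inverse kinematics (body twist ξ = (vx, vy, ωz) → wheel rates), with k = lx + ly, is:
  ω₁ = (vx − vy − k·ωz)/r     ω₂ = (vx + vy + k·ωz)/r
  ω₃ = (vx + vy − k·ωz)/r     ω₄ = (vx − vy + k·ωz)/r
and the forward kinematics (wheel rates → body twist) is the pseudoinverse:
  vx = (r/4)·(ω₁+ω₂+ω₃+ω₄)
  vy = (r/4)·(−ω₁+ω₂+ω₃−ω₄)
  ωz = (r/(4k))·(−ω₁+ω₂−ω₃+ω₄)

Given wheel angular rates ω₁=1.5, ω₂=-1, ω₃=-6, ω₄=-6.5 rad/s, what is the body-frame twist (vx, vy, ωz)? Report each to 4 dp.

k = lx + ly = 0.18 + 0.1 = 0.2800
ω₁+ω₂+ω₃+ω₄ = -12.0000  →  vx = (0.06/4)·-12.0000 = -0.1800
−ω₁+ω₂+ω₃−ω₄ = -2.0000  →  vy = (0.06/4)·-2.0000 = -0.0300
−ω₁+ω₂−ω₃+ω₄ = -3.0000  →  ωz = (0.06/1.1200)·-3.0000 = -0.1607

(-0.1800, -0.0300, -0.1607)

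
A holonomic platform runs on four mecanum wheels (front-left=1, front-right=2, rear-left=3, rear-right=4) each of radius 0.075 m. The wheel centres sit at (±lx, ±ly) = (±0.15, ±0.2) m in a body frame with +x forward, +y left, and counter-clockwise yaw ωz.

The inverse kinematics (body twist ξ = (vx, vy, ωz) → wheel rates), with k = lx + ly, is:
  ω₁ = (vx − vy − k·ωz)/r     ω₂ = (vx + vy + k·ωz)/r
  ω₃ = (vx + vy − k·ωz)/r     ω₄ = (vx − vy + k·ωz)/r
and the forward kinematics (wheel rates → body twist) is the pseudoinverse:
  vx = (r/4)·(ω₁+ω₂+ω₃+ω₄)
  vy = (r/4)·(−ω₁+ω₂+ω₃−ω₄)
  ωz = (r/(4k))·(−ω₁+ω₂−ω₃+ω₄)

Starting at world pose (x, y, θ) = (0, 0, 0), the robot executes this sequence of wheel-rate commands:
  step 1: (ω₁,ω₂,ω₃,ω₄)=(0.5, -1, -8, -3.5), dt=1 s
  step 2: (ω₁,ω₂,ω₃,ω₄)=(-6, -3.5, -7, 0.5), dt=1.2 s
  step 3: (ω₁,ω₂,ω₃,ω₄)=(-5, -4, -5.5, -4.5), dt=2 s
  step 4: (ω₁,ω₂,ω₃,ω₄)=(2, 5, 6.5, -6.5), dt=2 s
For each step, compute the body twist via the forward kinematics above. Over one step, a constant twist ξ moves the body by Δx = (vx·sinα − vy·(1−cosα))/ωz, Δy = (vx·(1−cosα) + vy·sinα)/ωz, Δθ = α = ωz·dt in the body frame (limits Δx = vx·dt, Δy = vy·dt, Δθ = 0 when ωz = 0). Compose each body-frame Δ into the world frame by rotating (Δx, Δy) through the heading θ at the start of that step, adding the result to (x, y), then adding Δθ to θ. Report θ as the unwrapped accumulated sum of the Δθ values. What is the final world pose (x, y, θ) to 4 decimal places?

step 1: ξ=(vx,vy,ωz)=(-0.2250, -0.1125, 0.1607), dt=1.0 → body Δ=(-0.2150, -0.1301, 0.1607) → world pose (-0.2150, -0.1301, 0.1607)
step 2: ξ=(vx,vy,ωz)=(-0.3000, -0.0938, 0.5357), dt=1.2 → body Δ=(-0.3008, -0.2167, 0.6429) → world pose (-0.4772, -0.3921, 0.8036)
step 3: ξ=(vx,vy,ωz)=(-0.3562, 0.0000, 0.1071), dt=2.0 → body Δ=(-0.7071, -0.0760, 0.2143) → world pose (-0.9133, -0.9538, 1.0179)
step 4: ξ=(vx,vy,ωz)=(0.1313, 0.3000, -0.5357), dt=2.0 → body Δ=(0.5069, 0.3639, -1.0714) → world pose (-0.9568, -0.3313, -0.0536)

(-0.9568, -0.3313, -0.0536)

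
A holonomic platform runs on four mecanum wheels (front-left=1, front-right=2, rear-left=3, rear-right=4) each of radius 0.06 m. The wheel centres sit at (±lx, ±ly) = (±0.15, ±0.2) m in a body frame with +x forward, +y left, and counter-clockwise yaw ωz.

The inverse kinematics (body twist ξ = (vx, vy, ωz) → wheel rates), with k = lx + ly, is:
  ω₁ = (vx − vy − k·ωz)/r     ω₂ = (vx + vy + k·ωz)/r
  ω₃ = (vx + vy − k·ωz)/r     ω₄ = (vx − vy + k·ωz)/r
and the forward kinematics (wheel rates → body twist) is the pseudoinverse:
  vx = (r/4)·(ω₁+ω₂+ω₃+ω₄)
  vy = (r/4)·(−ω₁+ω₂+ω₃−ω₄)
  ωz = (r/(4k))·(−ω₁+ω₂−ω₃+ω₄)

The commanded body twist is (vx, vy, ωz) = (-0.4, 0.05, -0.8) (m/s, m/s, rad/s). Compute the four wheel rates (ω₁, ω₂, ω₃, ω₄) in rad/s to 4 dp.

(-2.8333, -10.5000, -1.1667, -12.1667)

k = lx + ly = 0.15 + 0.2 = 0.3500;  k·ωz = 0.3500·-0.8 = -0.2800
ω₁ (FL) = (vx − vy − k·ωz)/r = -0.1700/0.06 = -2.8333
ω₂ (FR) = (vx + vy + k·ωz)/r = -0.6300/0.06 = -10.5000
ω₃ (RL) = (vx + vy − k·ωz)/r = -0.0700/0.06 = -1.1667
ω₄ (RR) = (vx − vy + k·ωz)/r = -0.7300/0.06 = -12.1667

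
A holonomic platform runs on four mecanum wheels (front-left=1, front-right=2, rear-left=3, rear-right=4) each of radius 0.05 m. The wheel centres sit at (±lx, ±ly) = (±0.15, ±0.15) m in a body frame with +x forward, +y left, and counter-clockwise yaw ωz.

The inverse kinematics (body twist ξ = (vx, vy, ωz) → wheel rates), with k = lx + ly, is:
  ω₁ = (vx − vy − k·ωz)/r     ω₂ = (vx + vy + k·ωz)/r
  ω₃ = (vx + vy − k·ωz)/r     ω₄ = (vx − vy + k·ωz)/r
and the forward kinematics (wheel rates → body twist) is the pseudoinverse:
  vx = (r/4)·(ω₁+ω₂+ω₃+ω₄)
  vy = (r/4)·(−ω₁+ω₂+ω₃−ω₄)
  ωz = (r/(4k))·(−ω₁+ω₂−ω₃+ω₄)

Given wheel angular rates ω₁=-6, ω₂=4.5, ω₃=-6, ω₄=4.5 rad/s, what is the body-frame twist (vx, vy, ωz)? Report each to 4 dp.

(-0.0375, 0.0000, 0.8750)

k = lx + ly = 0.15 + 0.15 = 0.3000
ω₁+ω₂+ω₃+ω₄ = -3.0000  →  vx = (0.05/4)·-3.0000 = -0.0375
−ω₁+ω₂+ω₃−ω₄ = 0.0000  →  vy = (0.05/4)·0.0000 = 0.0000
−ω₁+ω₂−ω₃+ω₄ = 21.0000  →  ωz = (0.05/1.2000)·21.0000 = 0.8750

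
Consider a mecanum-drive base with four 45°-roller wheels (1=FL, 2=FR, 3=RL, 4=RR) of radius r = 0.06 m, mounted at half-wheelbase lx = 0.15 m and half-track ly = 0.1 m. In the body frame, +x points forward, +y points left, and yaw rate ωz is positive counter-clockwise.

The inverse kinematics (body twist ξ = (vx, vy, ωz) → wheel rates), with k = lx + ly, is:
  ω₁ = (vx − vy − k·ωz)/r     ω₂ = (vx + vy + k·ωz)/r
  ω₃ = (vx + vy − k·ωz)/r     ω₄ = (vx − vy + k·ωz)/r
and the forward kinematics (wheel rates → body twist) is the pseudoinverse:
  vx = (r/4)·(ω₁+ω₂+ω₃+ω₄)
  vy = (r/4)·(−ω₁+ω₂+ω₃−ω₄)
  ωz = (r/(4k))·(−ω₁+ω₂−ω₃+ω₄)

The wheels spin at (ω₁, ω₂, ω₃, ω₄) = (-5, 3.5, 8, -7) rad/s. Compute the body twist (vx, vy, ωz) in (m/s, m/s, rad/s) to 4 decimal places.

k = lx + ly = 0.15 + 0.1 = 0.2500
ω₁+ω₂+ω₃+ω₄ = -0.5000  →  vx = (0.06/4)·-0.5000 = -0.0075
−ω₁+ω₂+ω₃−ω₄ = 23.5000  →  vy = (0.06/4)·23.5000 = 0.3525
−ω₁+ω₂−ω₃+ω₄ = -6.5000  →  ωz = (0.06/1.0000)·-6.5000 = -0.3900

(-0.0075, 0.3525, -0.3900)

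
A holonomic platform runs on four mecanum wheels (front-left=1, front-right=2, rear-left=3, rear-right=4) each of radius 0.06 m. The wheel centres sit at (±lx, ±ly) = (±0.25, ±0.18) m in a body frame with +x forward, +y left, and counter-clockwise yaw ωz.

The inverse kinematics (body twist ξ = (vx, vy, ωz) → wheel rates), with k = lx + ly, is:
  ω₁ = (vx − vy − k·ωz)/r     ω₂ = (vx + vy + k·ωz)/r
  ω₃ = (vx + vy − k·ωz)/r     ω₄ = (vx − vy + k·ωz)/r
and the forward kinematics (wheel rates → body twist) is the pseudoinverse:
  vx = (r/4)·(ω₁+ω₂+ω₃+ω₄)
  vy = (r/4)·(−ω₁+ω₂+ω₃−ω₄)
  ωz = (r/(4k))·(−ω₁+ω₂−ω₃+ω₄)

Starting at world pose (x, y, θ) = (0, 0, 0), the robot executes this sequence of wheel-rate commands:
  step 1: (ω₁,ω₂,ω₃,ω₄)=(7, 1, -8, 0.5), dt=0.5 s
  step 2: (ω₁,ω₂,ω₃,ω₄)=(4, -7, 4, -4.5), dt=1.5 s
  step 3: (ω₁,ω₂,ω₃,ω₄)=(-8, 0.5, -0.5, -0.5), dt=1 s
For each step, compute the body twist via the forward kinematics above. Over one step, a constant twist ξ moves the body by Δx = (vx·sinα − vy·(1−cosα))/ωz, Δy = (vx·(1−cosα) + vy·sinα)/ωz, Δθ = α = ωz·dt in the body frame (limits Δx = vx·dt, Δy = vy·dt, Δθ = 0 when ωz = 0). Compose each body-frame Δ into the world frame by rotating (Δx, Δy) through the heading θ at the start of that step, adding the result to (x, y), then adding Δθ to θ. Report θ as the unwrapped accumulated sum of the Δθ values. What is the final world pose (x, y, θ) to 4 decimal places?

(-0.0777, 0.0567, -0.6802)

step 1: ξ=(vx,vy,ωz)=(0.0075, -0.2175, 0.0872), dt=0.5 → body Δ=(0.0061, -0.1086, 0.0436) → world pose (0.0061, -0.1086, 0.0436)
step 2: ξ=(vx,vy,ωz)=(-0.0525, -0.0375, -0.6802), dt=1.5 → body Δ=(-0.0921, -0.0102, -1.0203) → world pose (-0.0854, -0.1228, -0.9767)
step 3: ξ=(vx,vy,ωz)=(-0.1275, 0.1275, 0.2965), dt=1.0 → body Δ=(-0.1444, 0.1069, 0.2965) → world pose (-0.0777, 0.0567, -0.6802)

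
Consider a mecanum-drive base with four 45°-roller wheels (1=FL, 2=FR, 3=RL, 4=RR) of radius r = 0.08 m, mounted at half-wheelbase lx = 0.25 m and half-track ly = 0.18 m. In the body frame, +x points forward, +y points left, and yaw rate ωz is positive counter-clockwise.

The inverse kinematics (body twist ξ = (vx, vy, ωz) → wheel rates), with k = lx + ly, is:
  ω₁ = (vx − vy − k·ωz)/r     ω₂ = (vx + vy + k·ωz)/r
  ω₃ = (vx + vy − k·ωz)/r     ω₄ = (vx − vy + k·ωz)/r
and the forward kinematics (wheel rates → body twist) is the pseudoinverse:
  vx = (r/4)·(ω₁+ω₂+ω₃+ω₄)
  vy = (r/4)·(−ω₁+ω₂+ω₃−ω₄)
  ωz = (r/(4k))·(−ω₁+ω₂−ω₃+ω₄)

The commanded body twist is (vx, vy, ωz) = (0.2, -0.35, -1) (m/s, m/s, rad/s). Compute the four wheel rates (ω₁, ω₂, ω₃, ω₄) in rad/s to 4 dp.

(12.2500, -7.2500, 3.5000, 1.5000)

k = lx + ly = 0.25 + 0.18 = 0.4300;  k·ωz = 0.4300·-1 = -0.4300
ω₁ (FL) = (vx − vy − k·ωz)/r = 0.9800/0.08 = 12.2500
ω₂ (FR) = (vx + vy + k·ωz)/r = -0.5800/0.08 = -7.2500
ω₃ (RL) = (vx + vy − k·ωz)/r = 0.2800/0.08 = 3.5000
ω₄ (RR) = (vx − vy + k·ωz)/r = 0.1200/0.08 = 1.5000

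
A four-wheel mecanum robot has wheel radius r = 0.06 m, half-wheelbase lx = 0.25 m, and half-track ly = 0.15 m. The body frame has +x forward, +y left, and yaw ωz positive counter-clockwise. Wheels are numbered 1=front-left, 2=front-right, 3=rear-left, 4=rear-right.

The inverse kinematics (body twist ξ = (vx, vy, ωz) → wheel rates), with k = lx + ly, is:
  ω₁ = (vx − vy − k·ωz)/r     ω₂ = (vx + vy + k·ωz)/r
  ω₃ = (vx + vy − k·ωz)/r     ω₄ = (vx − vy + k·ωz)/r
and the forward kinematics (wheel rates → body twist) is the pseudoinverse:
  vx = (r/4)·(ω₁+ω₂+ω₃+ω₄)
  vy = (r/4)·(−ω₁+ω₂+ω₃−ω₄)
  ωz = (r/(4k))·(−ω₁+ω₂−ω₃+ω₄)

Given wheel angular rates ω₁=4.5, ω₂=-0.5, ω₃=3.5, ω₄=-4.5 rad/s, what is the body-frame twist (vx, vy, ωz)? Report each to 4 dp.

k = lx + ly = 0.25 + 0.15 = 0.4000
ω₁+ω₂+ω₃+ω₄ = 3.0000  →  vx = (0.06/4)·3.0000 = 0.0450
−ω₁+ω₂+ω₃−ω₄ = 3.0000  →  vy = (0.06/4)·3.0000 = 0.0450
−ω₁+ω₂−ω₃+ω₄ = -13.0000  →  ωz = (0.06/1.6000)·-13.0000 = -0.4875

(0.0450, 0.0450, -0.4875)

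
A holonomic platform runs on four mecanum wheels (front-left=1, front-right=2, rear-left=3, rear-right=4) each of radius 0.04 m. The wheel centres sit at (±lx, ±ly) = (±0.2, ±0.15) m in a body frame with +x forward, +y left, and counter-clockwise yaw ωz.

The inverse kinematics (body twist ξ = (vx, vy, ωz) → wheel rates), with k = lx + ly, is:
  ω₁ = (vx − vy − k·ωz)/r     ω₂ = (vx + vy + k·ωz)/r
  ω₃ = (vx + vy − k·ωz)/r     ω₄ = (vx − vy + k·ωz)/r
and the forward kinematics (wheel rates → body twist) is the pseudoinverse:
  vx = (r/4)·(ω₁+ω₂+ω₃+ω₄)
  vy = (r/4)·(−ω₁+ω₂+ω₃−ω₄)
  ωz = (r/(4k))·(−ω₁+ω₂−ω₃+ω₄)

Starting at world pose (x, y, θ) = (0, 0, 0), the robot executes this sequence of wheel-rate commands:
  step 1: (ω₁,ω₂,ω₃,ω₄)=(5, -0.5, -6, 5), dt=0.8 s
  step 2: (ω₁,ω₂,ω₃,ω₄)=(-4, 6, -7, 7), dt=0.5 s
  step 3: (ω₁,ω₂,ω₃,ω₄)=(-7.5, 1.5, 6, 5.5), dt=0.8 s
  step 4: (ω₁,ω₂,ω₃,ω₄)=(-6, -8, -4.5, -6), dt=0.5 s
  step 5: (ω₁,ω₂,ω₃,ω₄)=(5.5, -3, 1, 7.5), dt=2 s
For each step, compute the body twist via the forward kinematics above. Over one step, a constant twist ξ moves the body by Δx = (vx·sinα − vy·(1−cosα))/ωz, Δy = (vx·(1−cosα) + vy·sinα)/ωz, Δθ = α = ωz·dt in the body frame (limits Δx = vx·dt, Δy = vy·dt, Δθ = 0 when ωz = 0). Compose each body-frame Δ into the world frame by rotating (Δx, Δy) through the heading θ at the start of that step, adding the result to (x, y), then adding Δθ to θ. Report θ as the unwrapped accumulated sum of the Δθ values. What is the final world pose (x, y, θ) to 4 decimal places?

step 1: ξ=(vx,vy,ωz)=(0.0350, -0.1650, 0.1571), dt=0.8 → body Δ=(0.0362, -0.1299, 0.1257) → world pose (0.0362, -0.1299, 0.1257)
step 2: ξ=(vx,vy,ωz)=(0.0200, -0.0400, 0.6857), dt=0.5 → body Δ=(0.0132, -0.0179, 0.3429) → world pose (0.0516, -0.1460, 0.4686)
step 3: ξ=(vx,vy,ωz)=(0.0550, 0.0950, 0.2429), dt=0.8 → body Δ=(0.0364, 0.0798, 0.1943) → world pose (0.0480, -0.0584, 0.6629)
step 4: ξ=(vx,vy,ωz)=(-0.2450, -0.0050, -0.1000), dt=0.5 → body Δ=(-0.1225, 0.0006, -0.0500) → world pose (-0.0489, -0.1334, 0.6129)
step 5: ξ=(vx,vy,ωz)=(0.1100, -0.1500, -0.0571), dt=2.0 → body Δ=(0.2024, -0.3119, -0.1143) → world pose (0.2960, -0.2721, 0.4986)

(0.2960, -0.2721, 0.4986)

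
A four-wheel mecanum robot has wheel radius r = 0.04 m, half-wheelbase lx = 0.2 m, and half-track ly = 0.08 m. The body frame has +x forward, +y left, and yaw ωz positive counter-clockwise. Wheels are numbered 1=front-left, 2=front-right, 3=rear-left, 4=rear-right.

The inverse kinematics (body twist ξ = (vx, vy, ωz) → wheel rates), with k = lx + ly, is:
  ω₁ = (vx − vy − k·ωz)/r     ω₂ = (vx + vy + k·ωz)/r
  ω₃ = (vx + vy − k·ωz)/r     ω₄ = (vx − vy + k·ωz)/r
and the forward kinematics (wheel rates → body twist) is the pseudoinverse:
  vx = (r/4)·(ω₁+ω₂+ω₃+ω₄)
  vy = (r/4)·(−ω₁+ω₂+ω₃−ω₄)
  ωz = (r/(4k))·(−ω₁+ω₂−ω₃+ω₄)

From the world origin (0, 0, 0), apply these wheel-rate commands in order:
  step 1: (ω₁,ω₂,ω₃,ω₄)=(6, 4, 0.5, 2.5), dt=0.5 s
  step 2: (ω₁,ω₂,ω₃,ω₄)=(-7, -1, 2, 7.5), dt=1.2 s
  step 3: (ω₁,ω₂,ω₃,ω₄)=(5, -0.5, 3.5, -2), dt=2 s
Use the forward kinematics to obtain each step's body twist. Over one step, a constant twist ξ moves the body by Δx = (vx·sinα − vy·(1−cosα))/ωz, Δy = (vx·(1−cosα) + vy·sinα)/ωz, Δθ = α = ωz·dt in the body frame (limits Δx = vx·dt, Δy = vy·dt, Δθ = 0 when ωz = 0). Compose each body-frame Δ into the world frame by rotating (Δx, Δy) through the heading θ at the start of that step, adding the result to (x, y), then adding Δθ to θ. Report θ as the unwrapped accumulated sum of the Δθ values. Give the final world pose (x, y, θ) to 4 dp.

step 1: ξ=(vx,vy,ωz)=(0.1300, -0.0400, 0.0000), dt=0.5 → body Δ=(0.0650, -0.0200, 0.0000) → world pose (0.0650, -0.0200, 0.0000)
step 2: ξ=(vx,vy,ωz)=(0.0150, 0.0050, 0.4107), dt=1.2 → body Δ=(0.0158, 0.0101, 0.4929) → world pose (0.0808, -0.0099, 0.4929)
step 3: ξ=(vx,vy,ωz)=(0.0600, 0.0000, -0.3929), dt=2.0 → body Δ=(0.1080, -0.0448, -0.7857) → world pose (0.1972, 0.0018, -0.2929)

(0.1972, 0.0018, -0.2929)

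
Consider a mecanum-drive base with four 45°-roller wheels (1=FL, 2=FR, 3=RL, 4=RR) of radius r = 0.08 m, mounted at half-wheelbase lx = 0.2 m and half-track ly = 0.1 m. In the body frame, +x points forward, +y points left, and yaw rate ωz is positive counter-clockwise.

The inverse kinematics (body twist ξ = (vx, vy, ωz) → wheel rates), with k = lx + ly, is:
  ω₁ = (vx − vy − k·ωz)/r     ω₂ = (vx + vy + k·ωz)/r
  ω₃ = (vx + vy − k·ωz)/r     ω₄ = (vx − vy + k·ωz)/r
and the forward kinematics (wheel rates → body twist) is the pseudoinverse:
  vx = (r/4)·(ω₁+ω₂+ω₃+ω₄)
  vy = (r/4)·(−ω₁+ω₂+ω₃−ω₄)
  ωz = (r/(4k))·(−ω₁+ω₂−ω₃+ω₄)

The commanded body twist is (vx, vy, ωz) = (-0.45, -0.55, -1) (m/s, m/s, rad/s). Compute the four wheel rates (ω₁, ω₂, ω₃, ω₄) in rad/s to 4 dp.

(5.0000, -16.2500, -8.7500, -2.5000)

k = lx + ly = 0.2 + 0.1 = 0.3000;  k·ωz = 0.3000·-1 = -0.3000
ω₁ (FL) = (vx − vy − k·ωz)/r = 0.4000/0.08 = 5.0000
ω₂ (FR) = (vx + vy + k·ωz)/r = -1.3000/0.08 = -16.2500
ω₃ (RL) = (vx + vy − k·ωz)/r = -0.7000/0.08 = -8.7500
ω₄ (RR) = (vx − vy + k·ωz)/r = -0.2000/0.08 = -2.5000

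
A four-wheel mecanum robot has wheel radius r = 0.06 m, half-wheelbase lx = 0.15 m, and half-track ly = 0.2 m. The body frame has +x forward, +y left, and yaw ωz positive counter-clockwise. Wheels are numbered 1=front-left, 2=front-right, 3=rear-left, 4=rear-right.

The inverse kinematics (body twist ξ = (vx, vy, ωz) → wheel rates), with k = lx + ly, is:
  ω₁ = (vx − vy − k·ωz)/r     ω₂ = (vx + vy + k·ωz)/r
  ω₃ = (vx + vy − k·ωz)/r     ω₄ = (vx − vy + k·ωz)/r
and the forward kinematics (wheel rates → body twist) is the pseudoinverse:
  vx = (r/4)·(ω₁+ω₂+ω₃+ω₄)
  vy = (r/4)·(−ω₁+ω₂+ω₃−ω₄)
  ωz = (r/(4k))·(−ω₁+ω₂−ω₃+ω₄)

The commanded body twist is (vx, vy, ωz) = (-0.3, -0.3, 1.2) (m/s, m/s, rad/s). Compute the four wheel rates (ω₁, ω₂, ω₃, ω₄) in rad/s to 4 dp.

k = lx + ly = 0.15 + 0.2 = 0.3500;  k·ωz = 0.3500·1.2 = 0.4200
ω₁ (FL) = (vx − vy − k·ωz)/r = -0.4200/0.06 = -7.0000
ω₂ (FR) = (vx + vy + k·ωz)/r = -0.1800/0.06 = -3.0000
ω₃ (RL) = (vx + vy − k·ωz)/r = -1.0200/0.06 = -17.0000
ω₄ (RR) = (vx − vy + k·ωz)/r = 0.4200/0.06 = 7.0000

(-7.0000, -3.0000, -17.0000, 7.0000)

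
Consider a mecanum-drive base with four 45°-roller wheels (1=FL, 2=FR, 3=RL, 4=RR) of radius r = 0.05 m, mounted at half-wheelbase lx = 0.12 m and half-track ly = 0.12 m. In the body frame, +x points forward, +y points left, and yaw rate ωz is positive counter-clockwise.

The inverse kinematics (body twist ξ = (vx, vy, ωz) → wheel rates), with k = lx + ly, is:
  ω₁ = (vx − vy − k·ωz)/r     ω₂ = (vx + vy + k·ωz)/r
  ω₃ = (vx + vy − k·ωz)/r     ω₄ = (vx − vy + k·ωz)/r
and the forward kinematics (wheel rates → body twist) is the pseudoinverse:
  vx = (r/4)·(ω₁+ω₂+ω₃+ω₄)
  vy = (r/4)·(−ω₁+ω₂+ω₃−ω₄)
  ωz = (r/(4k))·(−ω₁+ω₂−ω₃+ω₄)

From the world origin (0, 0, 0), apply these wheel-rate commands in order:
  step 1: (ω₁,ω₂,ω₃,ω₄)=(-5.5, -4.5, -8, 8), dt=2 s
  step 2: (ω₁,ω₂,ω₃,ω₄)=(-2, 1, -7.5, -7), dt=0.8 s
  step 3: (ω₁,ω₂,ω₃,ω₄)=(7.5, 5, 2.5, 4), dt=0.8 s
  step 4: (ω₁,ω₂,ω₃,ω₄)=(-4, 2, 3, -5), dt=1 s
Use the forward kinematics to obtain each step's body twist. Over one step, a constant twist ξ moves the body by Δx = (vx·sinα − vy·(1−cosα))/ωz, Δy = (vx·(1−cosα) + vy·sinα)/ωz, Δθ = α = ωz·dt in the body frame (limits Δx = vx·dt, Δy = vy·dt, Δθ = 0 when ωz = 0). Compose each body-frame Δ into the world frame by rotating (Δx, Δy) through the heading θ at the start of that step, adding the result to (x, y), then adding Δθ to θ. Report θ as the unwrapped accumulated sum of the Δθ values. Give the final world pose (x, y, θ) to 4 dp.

step 1: ξ=(vx,vy,ωz)=(-0.1250, -0.1875, 0.8854), dt=2.0 → body Δ=(0.1155, -0.3768, 1.7708) → world pose (0.1155, -0.3768, 1.7708)
step 2: ξ=(vx,vy,ωz)=(-0.1938, 0.0313, 0.1823), dt=0.8 → body Δ=(-0.1563, 0.0136, 0.1458) → world pose (0.1332, -0.5326, 1.9167)
step 3: ξ=(vx,vy,ωz)=(0.2375, -0.0500, -0.0521), dt=0.8 → body Δ=(0.1891, -0.0439, -0.0417) → world pose (0.1104, -0.3398, 1.8750)
step 4: ξ=(vx,vy,ωz)=(-0.0500, 0.1750, -0.1042), dt=1.0 → body Δ=(-0.0408, 0.1773, -0.1042) → world pose (-0.0465, -0.4319, 1.7708)

(-0.0465, -0.4319, 1.7708)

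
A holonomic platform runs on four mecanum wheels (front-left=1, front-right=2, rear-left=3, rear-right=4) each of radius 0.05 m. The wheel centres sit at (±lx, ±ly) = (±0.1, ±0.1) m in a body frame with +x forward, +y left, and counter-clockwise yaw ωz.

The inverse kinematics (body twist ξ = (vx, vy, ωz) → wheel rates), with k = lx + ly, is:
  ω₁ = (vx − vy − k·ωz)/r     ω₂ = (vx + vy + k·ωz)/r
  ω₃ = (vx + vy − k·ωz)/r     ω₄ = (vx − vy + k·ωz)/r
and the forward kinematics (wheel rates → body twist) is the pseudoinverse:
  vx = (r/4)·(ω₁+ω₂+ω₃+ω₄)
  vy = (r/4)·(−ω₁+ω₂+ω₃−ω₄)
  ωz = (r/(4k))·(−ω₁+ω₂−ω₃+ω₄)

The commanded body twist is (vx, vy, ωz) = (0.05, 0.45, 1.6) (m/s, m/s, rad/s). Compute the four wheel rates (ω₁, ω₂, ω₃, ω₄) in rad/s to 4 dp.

k = lx + ly = 0.1 + 0.1 = 0.2000;  k·ωz = 0.2000·1.6 = 0.3200
ω₁ (FL) = (vx − vy − k·ωz)/r = -0.7200/0.05 = -14.4000
ω₂ (FR) = (vx + vy + k·ωz)/r = 0.8200/0.05 = 16.4000
ω₃ (RL) = (vx + vy − k·ωz)/r = 0.1800/0.05 = 3.6000
ω₄ (RR) = (vx − vy + k·ωz)/r = -0.0800/0.05 = -1.6000

(-14.4000, 16.4000, 3.6000, -1.6000)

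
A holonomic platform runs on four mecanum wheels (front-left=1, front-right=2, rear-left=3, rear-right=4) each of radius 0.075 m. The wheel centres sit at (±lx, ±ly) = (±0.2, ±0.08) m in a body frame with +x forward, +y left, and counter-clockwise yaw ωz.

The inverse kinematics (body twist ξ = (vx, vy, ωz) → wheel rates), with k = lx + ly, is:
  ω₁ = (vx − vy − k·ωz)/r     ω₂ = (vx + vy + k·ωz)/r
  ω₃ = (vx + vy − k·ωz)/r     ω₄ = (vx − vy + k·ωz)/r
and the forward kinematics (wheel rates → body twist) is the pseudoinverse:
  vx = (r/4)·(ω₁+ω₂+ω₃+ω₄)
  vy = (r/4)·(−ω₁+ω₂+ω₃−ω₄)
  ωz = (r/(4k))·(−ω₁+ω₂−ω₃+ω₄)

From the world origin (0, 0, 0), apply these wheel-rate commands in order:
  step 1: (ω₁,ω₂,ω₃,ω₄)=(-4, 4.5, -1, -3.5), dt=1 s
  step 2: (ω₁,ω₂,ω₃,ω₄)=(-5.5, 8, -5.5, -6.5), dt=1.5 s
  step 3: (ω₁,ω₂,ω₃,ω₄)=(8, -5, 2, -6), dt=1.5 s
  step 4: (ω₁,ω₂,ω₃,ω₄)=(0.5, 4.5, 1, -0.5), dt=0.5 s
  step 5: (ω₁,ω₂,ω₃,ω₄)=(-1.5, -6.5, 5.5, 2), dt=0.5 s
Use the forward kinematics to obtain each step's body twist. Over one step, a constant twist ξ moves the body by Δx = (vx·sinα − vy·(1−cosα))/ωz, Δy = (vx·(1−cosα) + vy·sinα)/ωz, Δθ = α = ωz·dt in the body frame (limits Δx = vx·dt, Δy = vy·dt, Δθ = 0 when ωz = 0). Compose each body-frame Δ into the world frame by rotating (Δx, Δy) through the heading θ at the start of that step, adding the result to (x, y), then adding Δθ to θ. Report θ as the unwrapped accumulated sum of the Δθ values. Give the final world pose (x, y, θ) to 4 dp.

(-0.4661, 0.0763, -0.6529)

step 1: ξ=(vx,vy,ωz)=(-0.0750, 0.2062, 0.4018), dt=1.0 → body Δ=(-0.1139, 0.1859, 0.4018) → world pose (-0.1139, 0.1859, 0.4018)
step 2: ξ=(vx,vy,ωz)=(-0.1781, 0.2719, 0.8371), dt=1.5 → body Δ=(-0.4264, 0.1620, 1.2556) → world pose (-0.5697, 0.1682, 1.6574)
step 3: ξ=(vx,vy,ωz)=(-0.0187, -0.0938, -1.4062), dt=1.5 → body Δ=(-0.1123, -0.0371, -2.1094) → world pose (-0.5231, 0.0595, -0.4520)
step 4: ξ=(vx,vy,ωz)=(0.1031, 0.1031, 0.1674), dt=0.5 → body Δ=(0.0493, 0.0537, 0.0837) → world pose (-0.4552, 0.0862, -0.3683)
step 5: ξ=(vx,vy,ωz)=(-0.0094, -0.0281, -0.5692), dt=0.5 → body Δ=(-0.0066, -0.0132, -0.2846) → world pose (-0.4661, 0.0763, -0.6529)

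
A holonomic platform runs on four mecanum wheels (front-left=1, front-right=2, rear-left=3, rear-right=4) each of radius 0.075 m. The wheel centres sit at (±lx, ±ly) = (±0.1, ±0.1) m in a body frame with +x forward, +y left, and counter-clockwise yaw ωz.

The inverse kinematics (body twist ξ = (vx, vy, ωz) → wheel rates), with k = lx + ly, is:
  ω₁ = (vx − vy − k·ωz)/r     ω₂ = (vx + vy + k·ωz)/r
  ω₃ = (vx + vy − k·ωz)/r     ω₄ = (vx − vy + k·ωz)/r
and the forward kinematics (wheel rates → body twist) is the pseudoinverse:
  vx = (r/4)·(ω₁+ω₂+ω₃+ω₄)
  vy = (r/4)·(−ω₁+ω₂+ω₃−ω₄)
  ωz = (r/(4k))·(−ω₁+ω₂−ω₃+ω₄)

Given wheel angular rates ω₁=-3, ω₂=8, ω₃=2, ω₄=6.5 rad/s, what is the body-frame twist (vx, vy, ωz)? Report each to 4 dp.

k = lx + ly = 0.1 + 0.1 = 0.2000
ω₁+ω₂+ω₃+ω₄ = 13.5000  →  vx = (0.075/4)·13.5000 = 0.2531
−ω₁+ω₂+ω₃−ω₄ = 6.5000  →  vy = (0.075/4)·6.5000 = 0.1219
−ω₁+ω₂−ω₃+ω₄ = 15.5000  →  ωz = (0.075/0.8000)·15.5000 = 1.4531

(0.2531, 0.1219, 1.4531)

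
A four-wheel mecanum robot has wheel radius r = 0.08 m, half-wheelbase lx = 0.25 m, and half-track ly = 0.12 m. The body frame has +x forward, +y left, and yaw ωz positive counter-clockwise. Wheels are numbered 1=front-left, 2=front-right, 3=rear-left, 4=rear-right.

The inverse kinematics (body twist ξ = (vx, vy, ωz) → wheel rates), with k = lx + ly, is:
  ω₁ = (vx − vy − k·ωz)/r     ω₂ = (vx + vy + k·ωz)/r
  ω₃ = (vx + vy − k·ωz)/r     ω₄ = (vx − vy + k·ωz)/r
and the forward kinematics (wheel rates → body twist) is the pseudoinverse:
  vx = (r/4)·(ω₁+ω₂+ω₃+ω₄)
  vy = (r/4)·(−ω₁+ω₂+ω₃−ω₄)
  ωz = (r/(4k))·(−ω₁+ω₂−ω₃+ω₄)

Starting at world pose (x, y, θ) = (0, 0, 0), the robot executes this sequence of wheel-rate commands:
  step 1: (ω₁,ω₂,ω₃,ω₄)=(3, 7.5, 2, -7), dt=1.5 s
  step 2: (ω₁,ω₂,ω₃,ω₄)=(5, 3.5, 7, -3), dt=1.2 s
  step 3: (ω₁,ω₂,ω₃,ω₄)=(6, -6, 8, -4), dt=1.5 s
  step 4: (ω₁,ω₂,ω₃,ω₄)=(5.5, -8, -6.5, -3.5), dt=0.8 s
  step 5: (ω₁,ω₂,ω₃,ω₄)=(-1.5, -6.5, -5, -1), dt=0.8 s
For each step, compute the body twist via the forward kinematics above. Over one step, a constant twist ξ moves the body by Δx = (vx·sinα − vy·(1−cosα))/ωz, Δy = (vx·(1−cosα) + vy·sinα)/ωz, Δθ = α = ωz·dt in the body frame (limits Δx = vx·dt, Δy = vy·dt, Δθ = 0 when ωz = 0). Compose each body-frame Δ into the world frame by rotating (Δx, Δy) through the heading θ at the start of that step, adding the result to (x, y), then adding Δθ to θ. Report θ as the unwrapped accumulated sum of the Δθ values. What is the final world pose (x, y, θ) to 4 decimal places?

step 1: ξ=(vx,vy,ωz)=(0.1100, 0.2700, -0.2432), dt=1.5 → body Δ=(0.2344, 0.3663, -0.3649) → world pose (0.2344, 0.3663, -0.3649)
step 2: ξ=(vx,vy,ωz)=(0.2500, 0.1700, -0.6216), dt=1.2 → body Δ=(0.3456, 0.0788, -0.7459) → world pose (0.5854, 0.3166, -1.1108)
step 3: ξ=(vx,vy,ωz)=(0.0800, 0.0000, -1.2973), dt=1.5 → body Δ=(0.0574, -0.0843, -1.9459) → world pose (0.5353, 0.2278, -3.0568)
step 4: ξ=(vx,vy,ωz)=(-0.2500, -0.3300, -0.5676), dt=0.8 → body Δ=(-0.2521, -0.2104, -0.4541) → world pose (0.7687, 0.4588, -3.5108)
step 5: ξ=(vx,vy,ωz)=(-0.2800, -0.1800, -0.0541), dt=0.8 → body Δ=(-0.2270, -0.1391, -0.0432) → world pose (1.0307, 0.5066, -3.5541)

(1.0307, 0.5066, -3.5541)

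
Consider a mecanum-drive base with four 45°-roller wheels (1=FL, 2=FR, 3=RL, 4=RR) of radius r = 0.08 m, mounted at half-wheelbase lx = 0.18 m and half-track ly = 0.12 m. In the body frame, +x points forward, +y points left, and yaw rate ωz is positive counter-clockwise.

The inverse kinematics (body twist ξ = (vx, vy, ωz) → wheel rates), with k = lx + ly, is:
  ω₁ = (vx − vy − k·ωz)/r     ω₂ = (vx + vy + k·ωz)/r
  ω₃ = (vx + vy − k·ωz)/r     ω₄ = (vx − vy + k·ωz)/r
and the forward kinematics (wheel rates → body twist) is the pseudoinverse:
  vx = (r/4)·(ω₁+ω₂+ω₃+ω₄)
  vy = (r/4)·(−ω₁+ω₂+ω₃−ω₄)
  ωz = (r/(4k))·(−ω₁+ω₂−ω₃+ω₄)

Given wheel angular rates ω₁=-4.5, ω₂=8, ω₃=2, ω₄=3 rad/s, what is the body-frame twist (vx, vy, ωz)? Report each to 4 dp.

(0.1700, 0.2300, 0.9000)

k = lx + ly = 0.18 + 0.12 = 0.3000
ω₁+ω₂+ω₃+ω₄ = 8.5000  →  vx = (0.08/4)·8.5000 = 0.1700
−ω₁+ω₂+ω₃−ω₄ = 11.5000  →  vy = (0.08/4)·11.5000 = 0.2300
−ω₁+ω₂−ω₃+ω₄ = 13.5000  →  ωz = (0.08/1.2000)·13.5000 = 0.9000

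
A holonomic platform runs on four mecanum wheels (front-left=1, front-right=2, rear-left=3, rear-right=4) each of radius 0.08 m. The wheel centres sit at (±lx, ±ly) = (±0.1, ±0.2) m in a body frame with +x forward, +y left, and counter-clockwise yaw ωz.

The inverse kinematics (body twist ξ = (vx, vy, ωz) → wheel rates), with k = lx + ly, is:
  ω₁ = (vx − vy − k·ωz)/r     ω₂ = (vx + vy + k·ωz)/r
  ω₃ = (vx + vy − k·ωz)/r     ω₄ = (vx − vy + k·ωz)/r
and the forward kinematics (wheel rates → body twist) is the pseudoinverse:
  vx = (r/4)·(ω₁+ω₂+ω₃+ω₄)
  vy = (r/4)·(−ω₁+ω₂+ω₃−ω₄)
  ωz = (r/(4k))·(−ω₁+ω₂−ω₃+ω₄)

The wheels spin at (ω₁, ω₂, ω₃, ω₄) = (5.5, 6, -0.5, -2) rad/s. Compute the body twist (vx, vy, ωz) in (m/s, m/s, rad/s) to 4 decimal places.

(0.1800, 0.0400, -0.0667)

k = lx + ly = 0.1 + 0.2 = 0.3000
ω₁+ω₂+ω₃+ω₄ = 9.0000  →  vx = (0.08/4)·9.0000 = 0.1800
−ω₁+ω₂+ω₃−ω₄ = 2.0000  →  vy = (0.08/4)·2.0000 = 0.0400
−ω₁+ω₂−ω₃+ω₄ = -1.0000  →  ωz = (0.08/1.2000)·-1.0000 = -0.0667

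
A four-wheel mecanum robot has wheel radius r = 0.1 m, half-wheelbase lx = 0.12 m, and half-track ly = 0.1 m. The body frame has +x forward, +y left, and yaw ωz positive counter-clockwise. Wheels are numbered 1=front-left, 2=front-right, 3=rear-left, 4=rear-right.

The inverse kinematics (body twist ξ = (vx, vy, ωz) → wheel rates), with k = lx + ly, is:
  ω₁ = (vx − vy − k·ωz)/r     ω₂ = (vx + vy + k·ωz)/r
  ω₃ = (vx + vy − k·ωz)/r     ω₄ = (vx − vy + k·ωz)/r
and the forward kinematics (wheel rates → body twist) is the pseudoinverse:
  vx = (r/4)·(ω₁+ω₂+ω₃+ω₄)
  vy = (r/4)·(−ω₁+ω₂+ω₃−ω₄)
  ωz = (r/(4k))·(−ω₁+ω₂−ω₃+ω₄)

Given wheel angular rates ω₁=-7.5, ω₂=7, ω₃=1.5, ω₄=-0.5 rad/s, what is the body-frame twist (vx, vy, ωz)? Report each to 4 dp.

k = lx + ly = 0.12 + 0.1 = 0.2200
ω₁+ω₂+ω₃+ω₄ = 0.5000  →  vx = (0.1/4)·0.5000 = 0.0125
−ω₁+ω₂+ω₃−ω₄ = 16.5000  →  vy = (0.1/4)·16.5000 = 0.4125
−ω₁+ω₂−ω₃+ω₄ = 12.5000  →  ωz = (0.1/0.8800)·12.5000 = 1.4205

(0.0125, 0.4125, 1.4205)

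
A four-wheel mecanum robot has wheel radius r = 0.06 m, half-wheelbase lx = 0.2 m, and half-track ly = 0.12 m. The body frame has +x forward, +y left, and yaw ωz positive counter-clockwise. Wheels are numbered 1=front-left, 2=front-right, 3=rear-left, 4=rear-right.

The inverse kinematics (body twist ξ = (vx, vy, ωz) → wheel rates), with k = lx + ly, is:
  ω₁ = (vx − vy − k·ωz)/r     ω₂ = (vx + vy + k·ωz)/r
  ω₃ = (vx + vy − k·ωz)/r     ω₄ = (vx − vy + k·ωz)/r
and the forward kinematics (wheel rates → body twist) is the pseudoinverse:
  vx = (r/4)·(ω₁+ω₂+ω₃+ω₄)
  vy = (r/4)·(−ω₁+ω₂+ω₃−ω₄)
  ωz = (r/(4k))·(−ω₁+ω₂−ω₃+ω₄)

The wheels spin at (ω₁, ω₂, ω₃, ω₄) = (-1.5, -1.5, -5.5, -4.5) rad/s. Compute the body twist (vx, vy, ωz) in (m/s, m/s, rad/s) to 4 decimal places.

k = lx + ly = 0.2 + 0.12 = 0.3200
ω₁+ω₂+ω₃+ω₄ = -13.0000  →  vx = (0.06/4)·-13.0000 = -0.1950
−ω₁+ω₂+ω₃−ω₄ = -1.0000  →  vy = (0.06/4)·-1.0000 = -0.0150
−ω₁+ω₂−ω₃+ω₄ = 1.0000  →  ωz = (0.06/1.2800)·1.0000 = 0.0469

(-0.1950, -0.0150, 0.0469)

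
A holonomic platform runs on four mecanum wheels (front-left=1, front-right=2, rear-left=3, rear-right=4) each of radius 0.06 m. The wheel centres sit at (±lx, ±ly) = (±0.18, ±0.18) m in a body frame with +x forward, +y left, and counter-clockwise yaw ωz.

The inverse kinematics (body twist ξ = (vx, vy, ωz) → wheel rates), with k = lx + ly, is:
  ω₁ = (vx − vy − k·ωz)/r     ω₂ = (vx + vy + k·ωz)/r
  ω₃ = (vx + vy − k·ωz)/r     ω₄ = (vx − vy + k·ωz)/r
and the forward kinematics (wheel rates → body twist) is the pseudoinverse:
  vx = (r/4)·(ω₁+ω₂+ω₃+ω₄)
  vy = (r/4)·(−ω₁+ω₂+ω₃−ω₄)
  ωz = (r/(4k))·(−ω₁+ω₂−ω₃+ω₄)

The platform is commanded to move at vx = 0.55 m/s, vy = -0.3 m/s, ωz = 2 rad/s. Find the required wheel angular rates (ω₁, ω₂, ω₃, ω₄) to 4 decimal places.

(2.1667, 16.1667, -7.8333, 26.1667)

k = lx + ly = 0.18 + 0.18 = 0.3600;  k·ωz = 0.3600·2 = 0.7200
ω₁ (FL) = (vx − vy − k·ωz)/r = 0.1300/0.06 = 2.1667
ω₂ (FR) = (vx + vy + k·ωz)/r = 0.9700/0.06 = 16.1667
ω₃ (RL) = (vx + vy − k·ωz)/r = -0.4700/0.06 = -7.8333
ω₄ (RR) = (vx − vy + k·ωz)/r = 1.5700/0.06 = 26.1667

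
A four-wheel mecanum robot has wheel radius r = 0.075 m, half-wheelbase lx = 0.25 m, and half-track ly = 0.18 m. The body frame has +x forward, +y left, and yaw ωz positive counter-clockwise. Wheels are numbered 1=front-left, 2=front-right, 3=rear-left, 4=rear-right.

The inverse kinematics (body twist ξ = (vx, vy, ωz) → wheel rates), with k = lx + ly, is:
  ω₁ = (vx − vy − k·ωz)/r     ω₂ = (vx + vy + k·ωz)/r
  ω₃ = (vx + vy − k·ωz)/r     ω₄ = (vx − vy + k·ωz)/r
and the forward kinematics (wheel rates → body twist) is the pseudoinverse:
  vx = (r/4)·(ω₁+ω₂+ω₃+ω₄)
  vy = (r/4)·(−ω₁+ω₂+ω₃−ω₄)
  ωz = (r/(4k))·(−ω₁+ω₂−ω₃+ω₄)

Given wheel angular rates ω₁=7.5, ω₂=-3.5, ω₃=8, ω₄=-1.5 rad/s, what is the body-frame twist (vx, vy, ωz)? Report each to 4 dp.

(0.1969, -0.0281, -0.8939)

k = lx + ly = 0.25 + 0.18 = 0.4300
ω₁+ω₂+ω₃+ω₄ = 10.5000  →  vx = (0.075/4)·10.5000 = 0.1969
−ω₁+ω₂+ω₃−ω₄ = -1.5000  →  vy = (0.075/4)·-1.5000 = -0.0281
−ω₁+ω₂−ω₃+ω₄ = -20.5000  →  ωz = (0.075/1.7200)·-20.5000 = -0.8939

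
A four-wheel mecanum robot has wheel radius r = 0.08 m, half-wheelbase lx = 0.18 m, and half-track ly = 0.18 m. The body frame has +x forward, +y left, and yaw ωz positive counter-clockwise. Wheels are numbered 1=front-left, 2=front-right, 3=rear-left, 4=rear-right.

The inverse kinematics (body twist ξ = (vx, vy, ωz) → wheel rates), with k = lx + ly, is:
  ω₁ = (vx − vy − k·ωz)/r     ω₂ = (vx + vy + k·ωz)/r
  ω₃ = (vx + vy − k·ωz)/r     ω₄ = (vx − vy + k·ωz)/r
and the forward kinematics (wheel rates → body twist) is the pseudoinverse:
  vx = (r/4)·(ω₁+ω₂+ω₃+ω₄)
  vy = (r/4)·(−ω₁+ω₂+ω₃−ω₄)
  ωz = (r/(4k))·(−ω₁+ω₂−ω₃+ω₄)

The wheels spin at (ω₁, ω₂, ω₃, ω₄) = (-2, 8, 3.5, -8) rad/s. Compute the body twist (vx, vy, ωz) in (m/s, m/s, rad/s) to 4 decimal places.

(0.0300, 0.4300, -0.0833)

k = lx + ly = 0.18 + 0.18 = 0.3600
ω₁+ω₂+ω₃+ω₄ = 1.5000  →  vx = (0.08/4)·1.5000 = 0.0300
−ω₁+ω₂+ω₃−ω₄ = 21.5000  →  vy = (0.08/4)·21.5000 = 0.4300
−ω₁+ω₂−ω₃+ω₄ = -1.5000  →  ωz = (0.08/1.4400)·-1.5000 = -0.0833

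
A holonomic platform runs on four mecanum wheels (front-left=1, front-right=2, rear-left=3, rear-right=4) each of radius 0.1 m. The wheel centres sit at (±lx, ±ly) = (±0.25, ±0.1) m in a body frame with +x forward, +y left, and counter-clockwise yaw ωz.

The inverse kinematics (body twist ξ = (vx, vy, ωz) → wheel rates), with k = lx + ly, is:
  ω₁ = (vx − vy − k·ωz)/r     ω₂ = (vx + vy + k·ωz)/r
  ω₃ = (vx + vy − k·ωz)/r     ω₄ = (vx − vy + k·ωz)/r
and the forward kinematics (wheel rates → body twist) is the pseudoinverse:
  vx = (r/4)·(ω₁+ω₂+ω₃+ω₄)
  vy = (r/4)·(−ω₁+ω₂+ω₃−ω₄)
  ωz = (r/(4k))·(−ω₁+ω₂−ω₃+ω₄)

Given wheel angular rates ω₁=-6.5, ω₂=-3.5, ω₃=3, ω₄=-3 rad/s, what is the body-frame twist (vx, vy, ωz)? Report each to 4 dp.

k = lx + ly = 0.25 + 0.1 = 0.3500
ω₁+ω₂+ω₃+ω₄ = -10.0000  →  vx = (0.1/4)·-10.0000 = -0.2500
−ω₁+ω₂+ω₃−ω₄ = 9.0000  →  vy = (0.1/4)·9.0000 = 0.2250
−ω₁+ω₂−ω₃+ω₄ = -3.0000  →  ωz = (0.1/1.4000)·-3.0000 = -0.2143

(-0.2500, 0.2250, -0.2143)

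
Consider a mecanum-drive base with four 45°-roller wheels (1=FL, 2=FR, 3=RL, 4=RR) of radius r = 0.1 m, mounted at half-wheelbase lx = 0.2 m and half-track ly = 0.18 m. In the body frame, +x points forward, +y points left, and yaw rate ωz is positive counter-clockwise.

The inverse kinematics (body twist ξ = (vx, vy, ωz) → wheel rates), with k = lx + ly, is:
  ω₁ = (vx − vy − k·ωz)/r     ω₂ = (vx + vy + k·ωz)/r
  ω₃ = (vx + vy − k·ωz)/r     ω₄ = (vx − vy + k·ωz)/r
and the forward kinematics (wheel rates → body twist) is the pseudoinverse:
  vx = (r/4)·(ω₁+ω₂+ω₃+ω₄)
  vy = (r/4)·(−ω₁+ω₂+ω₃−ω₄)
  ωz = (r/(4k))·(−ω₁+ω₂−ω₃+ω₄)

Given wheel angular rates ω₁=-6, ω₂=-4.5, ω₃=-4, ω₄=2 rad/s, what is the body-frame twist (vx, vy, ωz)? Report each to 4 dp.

(-0.3125, -0.1125, 0.4934)

k = lx + ly = 0.2 + 0.18 = 0.3800
ω₁+ω₂+ω₃+ω₄ = -12.5000  →  vx = (0.1/4)·-12.5000 = -0.3125
−ω₁+ω₂+ω₃−ω₄ = -4.5000  →  vy = (0.1/4)·-4.5000 = -0.1125
−ω₁+ω₂−ω₃+ω₄ = 7.5000  →  ωz = (0.1/1.5200)·7.5000 = 0.4934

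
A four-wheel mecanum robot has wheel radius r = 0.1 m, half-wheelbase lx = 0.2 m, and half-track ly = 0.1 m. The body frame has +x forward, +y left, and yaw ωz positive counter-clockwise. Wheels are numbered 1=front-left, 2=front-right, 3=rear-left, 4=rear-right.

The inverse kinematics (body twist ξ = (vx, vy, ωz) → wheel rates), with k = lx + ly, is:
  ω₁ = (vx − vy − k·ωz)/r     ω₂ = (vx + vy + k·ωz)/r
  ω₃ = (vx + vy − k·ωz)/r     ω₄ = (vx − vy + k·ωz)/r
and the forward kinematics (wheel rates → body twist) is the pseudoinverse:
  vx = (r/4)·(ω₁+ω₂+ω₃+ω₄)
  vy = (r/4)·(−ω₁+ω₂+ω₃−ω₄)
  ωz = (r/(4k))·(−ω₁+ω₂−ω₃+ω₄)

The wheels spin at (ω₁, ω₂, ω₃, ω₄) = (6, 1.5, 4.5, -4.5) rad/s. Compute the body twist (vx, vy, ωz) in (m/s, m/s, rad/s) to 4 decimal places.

k = lx + ly = 0.2 + 0.1 = 0.3000
ω₁+ω₂+ω₃+ω₄ = 7.5000  →  vx = (0.1/4)·7.5000 = 0.1875
−ω₁+ω₂+ω₃−ω₄ = 4.5000  →  vy = (0.1/4)·4.5000 = 0.1125
−ω₁+ω₂−ω₃+ω₄ = -13.5000  →  ωz = (0.1/1.2000)·-13.5000 = -1.1250

(0.1875, 0.1125, -1.1250)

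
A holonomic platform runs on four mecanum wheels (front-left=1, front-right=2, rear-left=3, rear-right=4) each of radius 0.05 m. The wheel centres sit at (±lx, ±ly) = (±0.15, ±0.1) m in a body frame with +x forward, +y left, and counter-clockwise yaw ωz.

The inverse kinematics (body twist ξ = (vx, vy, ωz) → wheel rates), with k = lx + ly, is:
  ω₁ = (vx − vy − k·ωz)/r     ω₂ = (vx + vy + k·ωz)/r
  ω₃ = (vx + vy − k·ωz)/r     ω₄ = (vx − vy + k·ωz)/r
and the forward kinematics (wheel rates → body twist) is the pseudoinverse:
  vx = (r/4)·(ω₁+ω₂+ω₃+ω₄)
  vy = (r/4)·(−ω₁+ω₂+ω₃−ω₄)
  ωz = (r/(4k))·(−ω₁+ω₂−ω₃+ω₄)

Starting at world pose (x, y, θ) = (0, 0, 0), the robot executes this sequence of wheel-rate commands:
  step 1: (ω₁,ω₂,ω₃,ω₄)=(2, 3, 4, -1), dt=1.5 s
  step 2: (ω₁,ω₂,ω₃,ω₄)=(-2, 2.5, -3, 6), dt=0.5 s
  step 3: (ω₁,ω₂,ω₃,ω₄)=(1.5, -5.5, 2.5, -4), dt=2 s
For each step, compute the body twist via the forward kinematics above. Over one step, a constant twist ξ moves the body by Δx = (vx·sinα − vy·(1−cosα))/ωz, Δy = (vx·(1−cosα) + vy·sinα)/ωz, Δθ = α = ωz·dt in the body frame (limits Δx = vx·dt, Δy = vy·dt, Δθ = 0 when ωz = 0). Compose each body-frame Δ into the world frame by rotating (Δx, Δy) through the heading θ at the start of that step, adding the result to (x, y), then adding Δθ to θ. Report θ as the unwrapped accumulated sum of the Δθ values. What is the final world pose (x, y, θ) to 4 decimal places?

(0.0733, 0.1244, -1.3125)

step 1: ξ=(vx,vy,ωz)=(0.1000, 0.0750, -0.2000), dt=1.5 → body Δ=(0.1645, 0.0885, -0.3000) → world pose (0.1645, 0.0885, -0.3000)
step 2: ξ=(vx,vy,ωz)=(0.0438, -0.0563, 0.6750), dt=0.5 → body Δ=(0.0262, -0.0239, 0.3375) → world pose (0.1824, 0.0579, 0.0375)
step 3: ξ=(vx,vy,ωz)=(-0.0688, -0.0063, -0.6750), dt=2.0 → body Δ=(-0.1066, 0.0705, -1.3500) → world pose (0.0733, 0.1244, -1.3125)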